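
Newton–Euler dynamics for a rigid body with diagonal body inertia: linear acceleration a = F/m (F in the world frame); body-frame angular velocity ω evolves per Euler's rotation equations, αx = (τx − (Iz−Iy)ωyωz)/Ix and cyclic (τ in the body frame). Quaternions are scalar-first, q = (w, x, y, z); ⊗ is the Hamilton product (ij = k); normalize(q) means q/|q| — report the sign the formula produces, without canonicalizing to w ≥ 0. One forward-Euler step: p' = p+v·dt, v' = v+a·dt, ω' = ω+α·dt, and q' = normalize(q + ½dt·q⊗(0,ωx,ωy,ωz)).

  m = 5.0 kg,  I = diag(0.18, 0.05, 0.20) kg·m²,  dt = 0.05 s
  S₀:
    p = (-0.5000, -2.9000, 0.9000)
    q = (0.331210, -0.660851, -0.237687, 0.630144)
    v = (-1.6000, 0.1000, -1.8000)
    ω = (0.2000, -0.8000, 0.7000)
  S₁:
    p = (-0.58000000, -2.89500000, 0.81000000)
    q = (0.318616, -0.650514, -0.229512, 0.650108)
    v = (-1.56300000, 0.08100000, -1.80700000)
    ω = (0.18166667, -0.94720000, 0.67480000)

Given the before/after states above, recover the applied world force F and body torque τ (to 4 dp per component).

ω₁ − ω₀ = (-0.01833333, -0.14720000, -0.02520000)
applied torque τ = (-0.1500, -0.1500, -0.0800)
velocity change Δv = (0.03700000, -0.01900000, -0.00700000)
applied force F = (3.7000, -1.9000, -0.7000)

F = (3.7000, -1.9000, -0.7000)
τ = (-0.1500, -0.1500, -0.0800)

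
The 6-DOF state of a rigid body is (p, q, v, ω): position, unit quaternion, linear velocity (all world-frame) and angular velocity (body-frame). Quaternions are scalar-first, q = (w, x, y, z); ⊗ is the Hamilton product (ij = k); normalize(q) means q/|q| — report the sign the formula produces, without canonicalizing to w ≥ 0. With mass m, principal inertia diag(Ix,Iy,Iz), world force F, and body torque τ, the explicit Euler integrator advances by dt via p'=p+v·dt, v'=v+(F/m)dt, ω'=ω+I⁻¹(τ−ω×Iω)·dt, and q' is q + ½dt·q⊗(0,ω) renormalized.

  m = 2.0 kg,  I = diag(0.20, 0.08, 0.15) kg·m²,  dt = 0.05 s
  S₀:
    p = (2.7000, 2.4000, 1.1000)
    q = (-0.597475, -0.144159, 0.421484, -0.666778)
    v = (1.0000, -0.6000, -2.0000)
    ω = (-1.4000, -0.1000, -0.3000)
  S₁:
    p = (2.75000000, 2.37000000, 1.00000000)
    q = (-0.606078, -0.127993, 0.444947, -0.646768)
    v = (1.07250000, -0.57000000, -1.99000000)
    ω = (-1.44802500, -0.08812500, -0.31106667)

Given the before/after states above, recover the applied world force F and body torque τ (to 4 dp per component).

F = (2.9000, 1.2000, 0.4000)
τ = (-0.1900, 0.0400, -0.0500)

rate change Δω = (-0.04802500, 0.01187500, -0.01106667)
gyro term ω₀×Iω₀ = (0.0021, 0.0210, -0.0168)
applied torque τ = (-0.1900, 0.0400, -0.0500)
v₁ − v₀ = (0.07250000, 0.03000000, 0.01000000)
applied force F = (2.9000, 1.2000, 0.4000)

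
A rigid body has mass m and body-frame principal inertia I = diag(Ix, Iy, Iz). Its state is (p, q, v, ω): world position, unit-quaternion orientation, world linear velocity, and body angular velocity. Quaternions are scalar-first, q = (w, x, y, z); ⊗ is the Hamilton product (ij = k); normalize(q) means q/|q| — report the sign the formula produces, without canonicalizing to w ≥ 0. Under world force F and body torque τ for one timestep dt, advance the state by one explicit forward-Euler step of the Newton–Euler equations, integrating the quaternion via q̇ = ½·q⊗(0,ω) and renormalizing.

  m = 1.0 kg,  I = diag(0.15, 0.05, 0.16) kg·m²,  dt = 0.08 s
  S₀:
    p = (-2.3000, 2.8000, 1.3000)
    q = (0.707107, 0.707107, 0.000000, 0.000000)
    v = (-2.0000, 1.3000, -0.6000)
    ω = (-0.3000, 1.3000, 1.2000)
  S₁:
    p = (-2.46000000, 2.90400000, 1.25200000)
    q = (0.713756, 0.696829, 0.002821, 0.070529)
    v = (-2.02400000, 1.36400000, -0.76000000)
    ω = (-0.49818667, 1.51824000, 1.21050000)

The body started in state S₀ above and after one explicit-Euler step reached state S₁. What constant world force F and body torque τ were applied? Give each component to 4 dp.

velocity change Δv = (-0.02400000, 0.06400000, -0.16000000)
applied force F = (-0.3000, 0.8000, -2.0000)
rate change Δω = (-0.19818667, 0.21824000, 0.01050000)
ω₀×(Iω₀) = (0.1716, 0.0036, 0.0390)
applied torque τ = (-0.2000, 0.1400, 0.0600)

F = (-0.3000, 0.8000, -2.0000)
τ = (-0.2000, 0.1400, 0.0600)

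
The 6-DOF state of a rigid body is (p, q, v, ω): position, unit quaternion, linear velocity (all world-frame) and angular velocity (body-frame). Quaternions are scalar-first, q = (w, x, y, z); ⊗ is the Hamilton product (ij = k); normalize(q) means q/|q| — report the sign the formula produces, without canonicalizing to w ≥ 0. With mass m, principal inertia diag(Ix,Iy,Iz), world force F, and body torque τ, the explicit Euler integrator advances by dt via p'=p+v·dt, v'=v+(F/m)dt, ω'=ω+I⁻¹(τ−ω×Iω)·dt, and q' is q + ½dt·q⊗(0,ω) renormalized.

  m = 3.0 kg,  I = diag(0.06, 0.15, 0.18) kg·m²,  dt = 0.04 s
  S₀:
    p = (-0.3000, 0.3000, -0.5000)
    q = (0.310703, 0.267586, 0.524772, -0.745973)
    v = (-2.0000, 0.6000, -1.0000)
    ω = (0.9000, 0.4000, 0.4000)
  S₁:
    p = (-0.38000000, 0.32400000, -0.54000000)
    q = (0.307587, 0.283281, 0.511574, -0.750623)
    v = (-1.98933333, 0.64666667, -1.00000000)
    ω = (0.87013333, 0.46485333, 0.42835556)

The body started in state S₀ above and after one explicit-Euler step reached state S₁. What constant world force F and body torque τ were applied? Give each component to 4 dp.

velocity change Δv = (0.01066667, 0.04666667, 0.00000000)
F = m·Δv/dt = (0.8000, 3.5000, 0.0000)
Δω = ω₁−ω₀ = (-0.02986667, 0.06485333, 0.02835556)
τ = I·(Δω/dt) + ω₀×(Iω₀) = (-0.0400, 0.2000, 0.1600)

F = (0.8000, 3.5000, 0.0000)
τ = (-0.0400, 0.2000, 0.1600)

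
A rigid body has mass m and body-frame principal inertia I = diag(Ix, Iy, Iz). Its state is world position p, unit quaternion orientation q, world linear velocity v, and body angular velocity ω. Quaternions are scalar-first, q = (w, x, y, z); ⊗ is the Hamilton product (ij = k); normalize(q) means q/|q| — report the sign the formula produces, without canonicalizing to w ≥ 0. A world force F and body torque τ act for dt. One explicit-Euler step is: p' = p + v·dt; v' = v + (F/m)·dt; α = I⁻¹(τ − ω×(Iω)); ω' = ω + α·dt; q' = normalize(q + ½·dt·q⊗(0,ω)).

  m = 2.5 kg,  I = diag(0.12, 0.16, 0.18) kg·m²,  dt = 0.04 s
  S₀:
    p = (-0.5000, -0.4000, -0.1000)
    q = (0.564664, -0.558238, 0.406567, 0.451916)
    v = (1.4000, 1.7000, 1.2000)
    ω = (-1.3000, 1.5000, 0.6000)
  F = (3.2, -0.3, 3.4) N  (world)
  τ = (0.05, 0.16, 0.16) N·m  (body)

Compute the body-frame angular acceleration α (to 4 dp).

gyro term ω×Iω = (0.0180, 0.0468, -0.0780)
α = I⁻¹(τ − ω×Iω) = (0.2667, 0.7075, 1.3222)

α = (0.2667, 0.7075, 1.3222)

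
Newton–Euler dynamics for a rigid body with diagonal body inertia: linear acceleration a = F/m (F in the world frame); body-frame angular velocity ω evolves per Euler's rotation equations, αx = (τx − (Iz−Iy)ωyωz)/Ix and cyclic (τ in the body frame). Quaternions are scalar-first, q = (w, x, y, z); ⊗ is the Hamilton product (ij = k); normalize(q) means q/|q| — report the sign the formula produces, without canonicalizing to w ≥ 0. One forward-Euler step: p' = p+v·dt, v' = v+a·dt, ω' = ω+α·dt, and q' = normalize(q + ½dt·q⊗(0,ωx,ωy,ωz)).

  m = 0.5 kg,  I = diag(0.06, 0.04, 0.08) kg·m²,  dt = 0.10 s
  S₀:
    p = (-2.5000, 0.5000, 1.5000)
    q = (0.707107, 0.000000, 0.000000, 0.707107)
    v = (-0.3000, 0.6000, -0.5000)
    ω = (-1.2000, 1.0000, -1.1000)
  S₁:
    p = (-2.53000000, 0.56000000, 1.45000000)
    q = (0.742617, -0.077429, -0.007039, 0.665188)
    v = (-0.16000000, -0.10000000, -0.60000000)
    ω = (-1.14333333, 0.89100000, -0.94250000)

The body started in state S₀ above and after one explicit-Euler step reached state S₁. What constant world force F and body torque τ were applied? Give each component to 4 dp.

F = (0.7000, -3.5000, -0.5000)
τ = (-0.0100, -0.0700, 0.1500)

Δω = ω₁−ω₀ = (0.05666667, -0.10900000, 0.15750000)
precession coupling = (-0.0440, -0.0264, 0.0240)
I·α + gyro = (-0.0100, -0.0700, 0.1500)
velocity change Δv = (0.14000000, -0.70000000, -0.10000000)
F = m·Δv/dt = (0.7000, -3.5000, -0.5000)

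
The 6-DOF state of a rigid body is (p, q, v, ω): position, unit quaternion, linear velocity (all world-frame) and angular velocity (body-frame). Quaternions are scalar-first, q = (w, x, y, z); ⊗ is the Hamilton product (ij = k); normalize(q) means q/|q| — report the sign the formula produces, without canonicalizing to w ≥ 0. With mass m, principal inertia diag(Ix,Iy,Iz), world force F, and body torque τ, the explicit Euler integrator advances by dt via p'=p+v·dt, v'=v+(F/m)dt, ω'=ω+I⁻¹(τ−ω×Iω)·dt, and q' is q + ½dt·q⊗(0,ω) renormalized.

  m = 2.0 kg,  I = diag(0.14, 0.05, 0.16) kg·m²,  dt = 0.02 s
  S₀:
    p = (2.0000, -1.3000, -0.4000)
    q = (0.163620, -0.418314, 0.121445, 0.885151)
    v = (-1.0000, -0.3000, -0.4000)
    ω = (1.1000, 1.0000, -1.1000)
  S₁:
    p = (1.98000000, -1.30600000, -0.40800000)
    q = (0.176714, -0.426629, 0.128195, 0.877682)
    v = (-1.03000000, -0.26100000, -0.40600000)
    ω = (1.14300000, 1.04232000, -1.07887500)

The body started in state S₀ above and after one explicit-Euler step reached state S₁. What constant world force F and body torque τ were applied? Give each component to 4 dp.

F = (-3.0000, 3.9000, -0.6000)
τ = (0.1800, 0.1300, 0.0700)

ω₁ − ω₀ = (0.04300000, 0.04232000, 0.02112500)
ω₀×(Iω₀) = (-0.1210, 0.0242, -0.0990)
τ = I·(Δω/dt) + ω₀×(Iω₀) = (0.1800, 0.1300, 0.0700)
v₁ − v₀ = (-0.03000000, 0.03900000, -0.00600000)
applied force F = (-3.0000, 3.9000, -0.6000)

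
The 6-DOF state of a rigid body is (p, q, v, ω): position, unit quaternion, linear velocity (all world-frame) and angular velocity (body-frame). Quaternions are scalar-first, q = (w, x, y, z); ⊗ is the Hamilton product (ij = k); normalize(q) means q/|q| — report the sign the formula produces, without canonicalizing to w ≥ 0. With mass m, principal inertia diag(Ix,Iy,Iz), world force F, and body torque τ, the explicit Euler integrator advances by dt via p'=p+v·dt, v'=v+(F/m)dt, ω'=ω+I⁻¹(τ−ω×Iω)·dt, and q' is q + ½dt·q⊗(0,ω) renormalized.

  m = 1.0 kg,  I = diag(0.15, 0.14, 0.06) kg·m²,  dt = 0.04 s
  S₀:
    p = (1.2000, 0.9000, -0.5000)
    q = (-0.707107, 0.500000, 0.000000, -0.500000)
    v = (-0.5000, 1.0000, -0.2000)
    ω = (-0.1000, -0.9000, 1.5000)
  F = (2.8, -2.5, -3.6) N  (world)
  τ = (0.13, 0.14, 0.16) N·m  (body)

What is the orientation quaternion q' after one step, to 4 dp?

q' = (-0.6907, 0.4921, -0.0013, -0.5299)

2q̇ = q⊗(0,ω) = (0.8000000, -0.3792893, -0.0636037, -1.5106605)
updated quaternion q' = (-0.6907, 0.4921, -0.0013, -0.5299)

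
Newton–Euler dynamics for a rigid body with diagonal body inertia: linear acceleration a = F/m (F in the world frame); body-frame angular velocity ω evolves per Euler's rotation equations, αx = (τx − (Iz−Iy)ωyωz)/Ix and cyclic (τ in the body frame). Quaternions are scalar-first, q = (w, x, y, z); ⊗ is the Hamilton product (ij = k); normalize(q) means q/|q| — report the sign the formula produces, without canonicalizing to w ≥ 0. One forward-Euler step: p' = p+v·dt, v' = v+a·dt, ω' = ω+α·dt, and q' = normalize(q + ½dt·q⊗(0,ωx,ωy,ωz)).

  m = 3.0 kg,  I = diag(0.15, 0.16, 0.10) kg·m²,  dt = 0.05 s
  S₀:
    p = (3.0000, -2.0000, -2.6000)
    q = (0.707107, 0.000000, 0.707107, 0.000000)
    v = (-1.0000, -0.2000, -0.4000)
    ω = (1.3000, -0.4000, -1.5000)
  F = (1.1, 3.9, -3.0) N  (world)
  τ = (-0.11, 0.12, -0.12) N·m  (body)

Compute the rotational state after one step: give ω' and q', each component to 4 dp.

gyro term ω×Iω = (-0.0360, -0.0975, -0.0052)
(τ − ω×Iω)/I = (-0.4933, 1.3594, -1.1480)
ω + α·dt = (1.2753, -0.3320, -1.5574)
Hamilton product q⊗(0,ω) = (0.2828428, -0.1414214, -0.2828428, -1.9798996)
updated quaternion q' = (0.7133, -0.0035, 0.6991, -0.0494)

ω' = (1.2753, -0.3320, -1.5574)
q' = (0.7133, -0.0035, 0.6991, -0.0494)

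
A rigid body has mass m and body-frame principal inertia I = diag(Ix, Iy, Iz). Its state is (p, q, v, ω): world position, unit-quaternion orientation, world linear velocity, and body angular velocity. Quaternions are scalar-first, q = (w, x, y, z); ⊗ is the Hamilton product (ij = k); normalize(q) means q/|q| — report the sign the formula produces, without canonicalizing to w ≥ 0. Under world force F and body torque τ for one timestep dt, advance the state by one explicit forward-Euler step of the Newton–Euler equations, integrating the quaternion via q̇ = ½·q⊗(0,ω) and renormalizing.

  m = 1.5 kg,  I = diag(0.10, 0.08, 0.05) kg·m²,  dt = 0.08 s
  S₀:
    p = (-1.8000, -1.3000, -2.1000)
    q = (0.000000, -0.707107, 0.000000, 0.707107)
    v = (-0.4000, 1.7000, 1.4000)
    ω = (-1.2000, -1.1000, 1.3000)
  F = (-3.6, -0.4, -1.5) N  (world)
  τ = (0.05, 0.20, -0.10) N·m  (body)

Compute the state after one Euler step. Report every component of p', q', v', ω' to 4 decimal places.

p' = (-1.8320, -1.1640, -1.9880)
q' = (-0.0705, -0.6737, 0.0028, 0.7357)
v' = (-0.5920, 1.6787, 1.3200)
ω' = (-1.1943, -0.8220, 1.1822)

(τ − ω×Iω)/I = (0.0710, 3.4750, -1.4720)
new body rate ω' = (-1.1943, -0.8220, 1.1822)
q⊗(0,ω) = (-1.7677675, 0.7778177, 0.0707107, 0.7778177)
q' = normalize(q + ½dt·q⊗(0,ω)) = (-0.0705, -0.6737, 0.0028, 0.7357)
p' = p + v·dt = (-1.8320, -1.1640, -1.9880)
new velocity v' = (-0.5920, 1.6787, 1.3200)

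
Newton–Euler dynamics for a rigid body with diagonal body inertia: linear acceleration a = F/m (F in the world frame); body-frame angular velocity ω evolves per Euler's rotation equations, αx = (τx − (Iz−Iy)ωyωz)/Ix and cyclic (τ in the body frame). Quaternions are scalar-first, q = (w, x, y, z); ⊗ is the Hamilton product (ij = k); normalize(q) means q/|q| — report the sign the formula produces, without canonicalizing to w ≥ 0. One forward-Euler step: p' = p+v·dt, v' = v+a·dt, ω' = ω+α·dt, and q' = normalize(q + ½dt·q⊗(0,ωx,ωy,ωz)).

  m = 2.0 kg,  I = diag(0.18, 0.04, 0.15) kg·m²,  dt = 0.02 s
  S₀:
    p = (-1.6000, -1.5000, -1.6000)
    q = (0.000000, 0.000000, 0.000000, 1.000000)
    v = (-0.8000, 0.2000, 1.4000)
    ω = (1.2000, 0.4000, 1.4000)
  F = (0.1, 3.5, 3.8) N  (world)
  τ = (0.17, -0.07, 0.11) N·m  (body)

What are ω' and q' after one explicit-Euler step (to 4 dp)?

α = I⁻¹(τ − ω×Iω) = (0.6022, -3.0100, 1.1813)
ω + α·dt = (1.2120, 0.3398, 1.4236)
2q̇ = q⊗(0,ω) = (-1.4000000, -0.4000000, 1.2000000, 0.0000000)
updated quaternion q' = (-0.0140, -0.0040, 0.0120, 0.9998)

ω' = (1.2120, 0.3398, 1.4236)
q' = (-0.0140, -0.0040, 0.0120, 0.9998)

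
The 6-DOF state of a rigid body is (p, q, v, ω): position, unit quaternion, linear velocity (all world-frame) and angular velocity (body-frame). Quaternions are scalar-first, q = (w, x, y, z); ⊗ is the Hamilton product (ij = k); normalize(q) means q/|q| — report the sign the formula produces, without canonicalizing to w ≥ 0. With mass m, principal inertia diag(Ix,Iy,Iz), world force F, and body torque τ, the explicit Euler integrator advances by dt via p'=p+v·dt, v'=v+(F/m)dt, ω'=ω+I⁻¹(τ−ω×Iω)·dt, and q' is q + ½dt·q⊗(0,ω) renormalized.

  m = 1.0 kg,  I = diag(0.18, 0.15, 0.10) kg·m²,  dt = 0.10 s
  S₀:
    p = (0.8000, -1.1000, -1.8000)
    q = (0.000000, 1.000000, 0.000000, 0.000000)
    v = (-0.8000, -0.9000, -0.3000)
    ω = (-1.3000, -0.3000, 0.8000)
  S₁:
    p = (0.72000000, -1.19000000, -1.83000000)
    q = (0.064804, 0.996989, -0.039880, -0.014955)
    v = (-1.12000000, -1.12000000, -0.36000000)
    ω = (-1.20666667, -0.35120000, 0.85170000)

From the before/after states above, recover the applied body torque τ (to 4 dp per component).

τ = (0.1800, -0.1600, 0.0400)

rate change Δω = (0.09333333, -0.05120000, 0.05170000)
applied torque τ = (0.1800, -0.1600, 0.0400)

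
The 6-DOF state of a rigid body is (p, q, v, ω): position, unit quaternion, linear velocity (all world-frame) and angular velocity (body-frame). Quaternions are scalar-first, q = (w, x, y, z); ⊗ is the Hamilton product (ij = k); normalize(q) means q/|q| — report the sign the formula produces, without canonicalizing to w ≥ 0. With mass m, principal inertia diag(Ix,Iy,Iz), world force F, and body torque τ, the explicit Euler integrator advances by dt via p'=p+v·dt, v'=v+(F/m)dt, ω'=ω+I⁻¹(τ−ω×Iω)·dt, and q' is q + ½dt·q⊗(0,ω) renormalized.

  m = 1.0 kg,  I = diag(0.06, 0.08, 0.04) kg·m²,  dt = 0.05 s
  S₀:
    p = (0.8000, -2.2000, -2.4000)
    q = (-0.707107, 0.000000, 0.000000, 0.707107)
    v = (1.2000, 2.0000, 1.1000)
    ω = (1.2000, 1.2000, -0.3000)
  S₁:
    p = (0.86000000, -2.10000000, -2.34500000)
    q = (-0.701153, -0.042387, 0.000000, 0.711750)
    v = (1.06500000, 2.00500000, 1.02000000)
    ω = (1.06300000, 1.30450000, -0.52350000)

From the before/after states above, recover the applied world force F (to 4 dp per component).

F = (-2.7000, 0.1000, -1.6000)

Δv = v₁−v₀ = (-0.13500000, 0.00500000, -0.08000000)
m·(v₁−v₀)/dt = (-2.7000, 0.1000, -1.6000)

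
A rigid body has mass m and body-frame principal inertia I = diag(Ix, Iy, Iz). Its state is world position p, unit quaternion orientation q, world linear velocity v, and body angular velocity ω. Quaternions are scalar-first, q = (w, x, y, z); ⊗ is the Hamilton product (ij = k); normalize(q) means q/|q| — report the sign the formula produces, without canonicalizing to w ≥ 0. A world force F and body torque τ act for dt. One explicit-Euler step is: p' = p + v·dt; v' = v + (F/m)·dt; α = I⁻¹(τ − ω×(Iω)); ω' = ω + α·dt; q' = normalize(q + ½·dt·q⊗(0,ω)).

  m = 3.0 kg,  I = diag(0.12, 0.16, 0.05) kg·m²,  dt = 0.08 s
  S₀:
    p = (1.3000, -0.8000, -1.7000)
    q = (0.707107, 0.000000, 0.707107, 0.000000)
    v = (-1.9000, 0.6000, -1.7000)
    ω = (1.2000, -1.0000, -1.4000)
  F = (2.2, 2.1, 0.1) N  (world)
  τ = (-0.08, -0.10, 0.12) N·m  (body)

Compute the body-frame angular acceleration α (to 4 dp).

gyro term ω×Iω = (-0.1540, -0.1176, -0.0480)
angular accel α = (0.6167, 0.1100, 3.3600)

α = (0.6167, 0.1100, 3.3600)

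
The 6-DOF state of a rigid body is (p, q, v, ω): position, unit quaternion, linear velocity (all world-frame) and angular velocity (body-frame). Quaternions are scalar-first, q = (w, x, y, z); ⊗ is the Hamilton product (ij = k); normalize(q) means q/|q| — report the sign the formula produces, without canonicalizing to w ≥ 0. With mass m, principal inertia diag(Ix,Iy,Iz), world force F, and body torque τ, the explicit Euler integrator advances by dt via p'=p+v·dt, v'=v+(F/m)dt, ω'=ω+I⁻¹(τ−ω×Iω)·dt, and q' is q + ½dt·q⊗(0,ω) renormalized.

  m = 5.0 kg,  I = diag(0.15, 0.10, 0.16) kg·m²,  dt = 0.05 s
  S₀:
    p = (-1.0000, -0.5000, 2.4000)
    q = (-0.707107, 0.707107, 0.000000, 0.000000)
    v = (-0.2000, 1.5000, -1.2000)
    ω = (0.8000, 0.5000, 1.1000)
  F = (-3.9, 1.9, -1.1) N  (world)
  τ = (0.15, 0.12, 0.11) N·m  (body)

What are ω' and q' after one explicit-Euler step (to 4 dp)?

gyro term ω×Iω = (0.0330, -0.0088, -0.0200)
angular accel α = (0.7800, 1.2880, 0.8125)
ω + α·dt = (0.8390, 0.5644, 1.1406)
q⊗(0,ω) = (-0.5656856, -0.5656856, -1.1313712, -0.4242642)
updated quaternion q' = (-0.7208, 0.6925, -0.0283, -0.0106)

ω' = (0.8390, 0.5644, 1.1406)
q' = (-0.7208, 0.6925, -0.0283, -0.0106)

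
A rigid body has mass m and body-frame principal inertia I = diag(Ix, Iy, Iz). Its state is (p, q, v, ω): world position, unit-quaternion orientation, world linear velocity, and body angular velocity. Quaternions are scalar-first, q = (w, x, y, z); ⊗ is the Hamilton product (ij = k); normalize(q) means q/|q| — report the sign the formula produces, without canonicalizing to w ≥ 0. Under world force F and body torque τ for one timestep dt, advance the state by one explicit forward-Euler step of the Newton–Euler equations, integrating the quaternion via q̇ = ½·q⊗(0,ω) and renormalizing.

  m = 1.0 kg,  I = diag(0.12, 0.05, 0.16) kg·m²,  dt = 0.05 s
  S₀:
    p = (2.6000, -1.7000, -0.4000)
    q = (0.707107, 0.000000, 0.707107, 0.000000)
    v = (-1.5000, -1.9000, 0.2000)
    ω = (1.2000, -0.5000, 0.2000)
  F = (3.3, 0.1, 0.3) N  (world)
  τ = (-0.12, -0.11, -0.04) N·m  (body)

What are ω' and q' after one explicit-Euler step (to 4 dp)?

ω' = (1.1546, -0.6004, 0.1744)
q' = (0.7156, 0.0247, 0.6979, -0.0177)

gyro term ω×Iω = (-0.0110, -0.0096, 0.0420)
α = I⁻¹(τ − ω×Iω) = (-0.9083, -2.0080, -0.5125)
ω + α·dt = (1.1546, -0.6004, 0.1744)
q⊗(0,ω) = (0.3535535, 0.9899498, -0.3535535, -0.7071070)
updated quaternion q' = (0.7156, 0.0247, 0.6979, -0.0177)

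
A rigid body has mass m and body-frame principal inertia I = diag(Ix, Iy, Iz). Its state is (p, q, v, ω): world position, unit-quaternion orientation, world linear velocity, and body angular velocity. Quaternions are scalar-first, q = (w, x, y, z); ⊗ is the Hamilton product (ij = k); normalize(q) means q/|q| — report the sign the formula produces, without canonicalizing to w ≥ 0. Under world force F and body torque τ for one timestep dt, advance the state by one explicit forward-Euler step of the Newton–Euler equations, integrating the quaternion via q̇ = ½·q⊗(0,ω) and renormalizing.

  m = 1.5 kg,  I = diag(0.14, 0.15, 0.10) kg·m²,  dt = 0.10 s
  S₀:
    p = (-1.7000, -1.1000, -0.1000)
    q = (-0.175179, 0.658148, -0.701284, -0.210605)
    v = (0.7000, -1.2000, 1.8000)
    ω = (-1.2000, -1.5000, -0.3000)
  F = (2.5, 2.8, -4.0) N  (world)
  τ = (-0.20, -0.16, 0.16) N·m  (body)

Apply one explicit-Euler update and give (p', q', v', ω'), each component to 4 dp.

p' = (-1.6300, -1.2200, 0.0800)
q' = (-0.1905, 0.6603, -0.6625, -0.2980)
v' = (0.8667, -1.0133, 1.5333)
ω' = (-1.3268, -1.6163, -0.1580)

a = (1.6667, 1.8667, -2.6667)
p' = p + v·dt = (-1.6300, -1.2200, 0.0800)
v' = v + a·dt = (0.8667, -1.0133, 1.5333)
ω×(Iω) gyroscopic = (-0.0225, 0.0144, 0.0180)
angular accel α = (-1.2679, -1.1627, 1.4200)
ω + α·dt = (-1.3268, -1.6163, -0.1580)
q⊗(0,ω) = (-0.3253299, 0.1046925, 0.7129389, -1.7762091)
q + ½dt·q⊗(0,ω), renormalized = (-0.1905, 0.6603, -0.6625, -0.2980)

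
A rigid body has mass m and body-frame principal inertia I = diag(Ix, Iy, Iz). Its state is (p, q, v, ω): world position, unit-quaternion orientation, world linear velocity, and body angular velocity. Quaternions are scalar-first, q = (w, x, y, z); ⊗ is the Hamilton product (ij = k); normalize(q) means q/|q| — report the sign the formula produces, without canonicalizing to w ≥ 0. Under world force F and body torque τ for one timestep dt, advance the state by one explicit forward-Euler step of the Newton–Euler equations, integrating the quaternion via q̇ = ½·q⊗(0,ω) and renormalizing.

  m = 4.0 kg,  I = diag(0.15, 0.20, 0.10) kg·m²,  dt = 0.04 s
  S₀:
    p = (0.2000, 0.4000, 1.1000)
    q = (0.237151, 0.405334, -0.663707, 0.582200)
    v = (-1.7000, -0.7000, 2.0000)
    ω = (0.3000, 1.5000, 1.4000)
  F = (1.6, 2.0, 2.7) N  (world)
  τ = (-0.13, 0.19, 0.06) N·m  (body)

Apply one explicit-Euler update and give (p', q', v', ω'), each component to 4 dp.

angular accel α = (0.5333, 0.8450, 0.3750)
ω' = ω + α·dt = (0.3213, 1.5338, 1.4150)
Hamilton product q⊗(0,ω) = (0.0588803, -1.7313445, -0.0370811, 1.1391245)
q' = normalize(q + ½dt·q⊗(0,ω)) = (0.2381, 0.3704, -0.6639, 0.6045)
new position p' = (0.1320, 0.3720, 1.1800)
v' = v + a·dt = (-1.6840, -0.6800, 2.0270)

p' = (0.1320, 0.3720, 1.1800)
q' = (0.2381, 0.3704, -0.6639, 0.6045)
v' = (-1.6840, -0.6800, 2.0270)
ω' = (0.3213, 1.5338, 1.4150)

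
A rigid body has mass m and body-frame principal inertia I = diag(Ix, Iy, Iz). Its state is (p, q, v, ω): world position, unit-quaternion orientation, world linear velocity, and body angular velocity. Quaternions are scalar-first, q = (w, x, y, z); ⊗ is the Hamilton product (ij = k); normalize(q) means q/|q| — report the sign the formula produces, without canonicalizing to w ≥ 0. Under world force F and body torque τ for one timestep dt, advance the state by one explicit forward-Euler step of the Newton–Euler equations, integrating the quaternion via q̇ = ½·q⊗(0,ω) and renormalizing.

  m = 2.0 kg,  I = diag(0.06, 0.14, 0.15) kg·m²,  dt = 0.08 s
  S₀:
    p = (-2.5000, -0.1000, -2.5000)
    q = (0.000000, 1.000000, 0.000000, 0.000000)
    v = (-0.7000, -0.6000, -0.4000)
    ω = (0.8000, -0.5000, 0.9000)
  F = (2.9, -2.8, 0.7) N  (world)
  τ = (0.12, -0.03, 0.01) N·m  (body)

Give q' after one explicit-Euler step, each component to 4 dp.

q' = (-0.0320, 0.9986, -0.0360, -0.0200)

q⊗(0,ω) = (-0.8000000, 0.0000000, -0.9000000, -0.5000000)
q + ½dt·q⊗(0,ω), renormalized = (-0.0320, 0.9986, -0.0360, -0.0200)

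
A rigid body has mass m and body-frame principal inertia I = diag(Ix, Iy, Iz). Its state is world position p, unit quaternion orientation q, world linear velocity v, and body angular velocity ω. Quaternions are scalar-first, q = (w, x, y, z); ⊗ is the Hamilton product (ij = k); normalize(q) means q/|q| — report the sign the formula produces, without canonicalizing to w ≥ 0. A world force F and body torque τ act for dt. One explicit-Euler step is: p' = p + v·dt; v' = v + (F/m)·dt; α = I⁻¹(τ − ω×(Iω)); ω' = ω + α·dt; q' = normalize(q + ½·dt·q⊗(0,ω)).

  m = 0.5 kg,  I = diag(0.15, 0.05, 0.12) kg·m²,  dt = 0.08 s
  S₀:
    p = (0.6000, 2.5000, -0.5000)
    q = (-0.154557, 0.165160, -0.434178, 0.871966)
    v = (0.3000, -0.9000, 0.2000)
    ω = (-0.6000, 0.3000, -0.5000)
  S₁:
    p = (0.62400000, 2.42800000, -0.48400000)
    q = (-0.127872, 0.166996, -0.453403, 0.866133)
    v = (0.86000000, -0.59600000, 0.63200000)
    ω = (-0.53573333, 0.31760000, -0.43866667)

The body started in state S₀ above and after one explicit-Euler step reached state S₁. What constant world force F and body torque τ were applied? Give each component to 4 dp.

Δω = ω₁−ω₀ = (0.06426667, 0.01760000, 0.06133333)
gyro term ω₀×Iω₀ = (-0.0105, 0.0090, 0.0180)
τ = I·(Δω/dt) + ω₀×(Iω₀) = (0.1100, 0.0200, 0.1100)
v₁ − v₀ = (0.56000000, 0.30400000, 0.43200000)
F = m·Δv/dt = (3.5000, 1.9000, 2.7000)

F = (3.5000, 1.9000, 2.7000)
τ = (0.1100, 0.0200, 0.1100)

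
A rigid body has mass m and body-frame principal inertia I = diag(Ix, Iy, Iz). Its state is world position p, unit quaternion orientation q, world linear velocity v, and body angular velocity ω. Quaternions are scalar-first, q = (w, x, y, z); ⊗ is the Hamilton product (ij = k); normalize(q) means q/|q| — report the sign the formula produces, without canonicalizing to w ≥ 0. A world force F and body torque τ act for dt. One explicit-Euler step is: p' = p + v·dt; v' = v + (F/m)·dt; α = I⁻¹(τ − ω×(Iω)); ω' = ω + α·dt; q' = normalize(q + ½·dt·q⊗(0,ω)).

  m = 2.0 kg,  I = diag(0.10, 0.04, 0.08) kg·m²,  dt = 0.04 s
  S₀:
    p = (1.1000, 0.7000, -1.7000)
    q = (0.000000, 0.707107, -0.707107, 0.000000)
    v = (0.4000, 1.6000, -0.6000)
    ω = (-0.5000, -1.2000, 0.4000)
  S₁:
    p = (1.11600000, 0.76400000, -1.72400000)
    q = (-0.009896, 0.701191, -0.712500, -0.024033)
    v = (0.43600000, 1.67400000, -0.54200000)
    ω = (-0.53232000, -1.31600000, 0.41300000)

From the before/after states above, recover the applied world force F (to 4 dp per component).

Δv = v₁−v₀ = (0.03600000, 0.07400000, 0.05800000)
m·(v₁−v₀)/dt = (1.8000, 3.7000, 2.9000)

F = (1.8000, 3.7000, 2.9000)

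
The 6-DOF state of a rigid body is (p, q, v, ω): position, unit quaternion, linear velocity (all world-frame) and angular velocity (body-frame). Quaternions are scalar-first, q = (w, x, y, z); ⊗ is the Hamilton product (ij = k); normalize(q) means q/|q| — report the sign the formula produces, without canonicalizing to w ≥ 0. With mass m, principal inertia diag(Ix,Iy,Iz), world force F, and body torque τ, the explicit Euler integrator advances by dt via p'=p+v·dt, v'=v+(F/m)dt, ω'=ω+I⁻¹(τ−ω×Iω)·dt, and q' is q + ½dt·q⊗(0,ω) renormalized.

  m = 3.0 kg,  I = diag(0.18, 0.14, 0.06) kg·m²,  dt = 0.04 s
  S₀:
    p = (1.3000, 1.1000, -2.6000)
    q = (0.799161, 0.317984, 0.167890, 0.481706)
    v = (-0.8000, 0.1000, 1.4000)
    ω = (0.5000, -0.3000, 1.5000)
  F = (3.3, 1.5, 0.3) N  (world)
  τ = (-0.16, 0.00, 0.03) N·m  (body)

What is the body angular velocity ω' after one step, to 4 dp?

precession coupling ω×(Iω) = (0.0360, 0.0900, 0.0060)
angular accel α = (-1.0889, -0.6429, 0.4000)
ω' = ω + α·dt = (0.4564, -0.3257, 1.5160)

ω' = (0.4564, -0.3257, 1.5160)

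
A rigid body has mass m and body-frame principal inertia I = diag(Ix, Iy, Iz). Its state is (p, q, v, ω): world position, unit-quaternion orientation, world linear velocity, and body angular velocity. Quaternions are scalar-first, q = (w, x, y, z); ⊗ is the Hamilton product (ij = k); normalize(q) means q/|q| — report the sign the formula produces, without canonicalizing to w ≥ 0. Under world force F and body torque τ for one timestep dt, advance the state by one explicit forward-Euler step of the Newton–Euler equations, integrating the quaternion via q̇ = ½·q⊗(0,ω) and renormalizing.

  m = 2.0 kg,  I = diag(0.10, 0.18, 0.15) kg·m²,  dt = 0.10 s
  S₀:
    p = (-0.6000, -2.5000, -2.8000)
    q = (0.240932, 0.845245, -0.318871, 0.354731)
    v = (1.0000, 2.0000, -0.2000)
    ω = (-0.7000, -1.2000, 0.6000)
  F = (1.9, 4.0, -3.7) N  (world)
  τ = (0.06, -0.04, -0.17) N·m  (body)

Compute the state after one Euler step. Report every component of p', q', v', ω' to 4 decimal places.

p' = (-0.5000, -2.3000, -2.8200)
q' = (0.2401, 0.8461, -0.3700, 0.2992)
v' = (1.0950, 2.2000, -0.3850)
ω' = (-0.6616, -1.2339, 0.4419)

new position p' = (-0.5000, -2.3000, -2.8200)
new velocity v' = (1.0950, 2.2000, -0.3850)
ω×(Iω) gyroscopic = (0.0216, 0.0210, 0.0672)
(τ − ω×Iω)/I = (0.3840, -0.3389, -1.5813)
ω + α·dt = (-0.6616, -1.2339, 0.4419)
q⊗(0,ω) = (-0.0038123, 0.0657022, -1.0445771, -1.0929445)
updated quaternion q' = (0.2401, 0.8461, -0.3700, 0.2992)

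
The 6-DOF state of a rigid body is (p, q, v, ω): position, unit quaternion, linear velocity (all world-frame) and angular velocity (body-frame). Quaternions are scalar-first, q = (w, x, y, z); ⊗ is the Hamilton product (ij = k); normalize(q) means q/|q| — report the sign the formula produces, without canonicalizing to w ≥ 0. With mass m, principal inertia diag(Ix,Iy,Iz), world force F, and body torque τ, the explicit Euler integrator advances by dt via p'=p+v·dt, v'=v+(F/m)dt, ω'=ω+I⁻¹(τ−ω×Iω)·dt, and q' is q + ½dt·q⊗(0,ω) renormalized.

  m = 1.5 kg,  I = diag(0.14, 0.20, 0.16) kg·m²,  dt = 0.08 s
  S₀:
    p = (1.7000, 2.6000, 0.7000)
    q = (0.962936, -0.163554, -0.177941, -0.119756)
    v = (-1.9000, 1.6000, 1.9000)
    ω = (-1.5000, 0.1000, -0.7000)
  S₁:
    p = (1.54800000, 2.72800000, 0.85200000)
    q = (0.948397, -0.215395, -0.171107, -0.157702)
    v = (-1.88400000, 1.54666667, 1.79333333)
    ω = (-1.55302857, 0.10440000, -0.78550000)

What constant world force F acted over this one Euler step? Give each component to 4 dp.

F = (0.3000, -1.0000, -2.0000)

v₁ − v₀ = (0.01600000, -0.05333333, -0.10666667)
m·(v₁−v₀)/dt = (0.3000, -1.0000, -2.0000)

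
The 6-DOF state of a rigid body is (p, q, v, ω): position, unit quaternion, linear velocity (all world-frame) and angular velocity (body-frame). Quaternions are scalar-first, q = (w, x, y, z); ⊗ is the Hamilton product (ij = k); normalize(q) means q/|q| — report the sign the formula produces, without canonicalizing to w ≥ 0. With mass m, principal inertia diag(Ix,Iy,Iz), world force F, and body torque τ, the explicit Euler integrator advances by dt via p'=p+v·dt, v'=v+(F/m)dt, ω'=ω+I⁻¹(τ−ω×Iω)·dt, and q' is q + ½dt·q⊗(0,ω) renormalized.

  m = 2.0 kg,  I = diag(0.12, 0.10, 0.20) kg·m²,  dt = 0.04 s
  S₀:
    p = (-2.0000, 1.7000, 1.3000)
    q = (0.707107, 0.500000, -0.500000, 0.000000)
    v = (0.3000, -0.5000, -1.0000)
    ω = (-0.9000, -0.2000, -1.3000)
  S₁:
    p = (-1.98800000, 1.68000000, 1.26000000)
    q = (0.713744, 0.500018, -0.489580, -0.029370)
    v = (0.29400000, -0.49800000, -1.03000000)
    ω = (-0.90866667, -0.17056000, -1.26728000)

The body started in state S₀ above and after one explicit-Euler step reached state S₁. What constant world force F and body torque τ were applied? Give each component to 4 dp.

F = (-0.3000, 0.1000, -1.5000)
τ = (0.0000, -0.0200, 0.1600)

Δv = v₁−v₀ = (-0.00600000, 0.00200000, -0.03000000)
F = m·Δv/dt = (-0.3000, 0.1000, -1.5000)
rate change Δω = (-0.00866667, 0.02944000, 0.03272000)
I·α + gyro = (0.0000, -0.0200, 0.1600)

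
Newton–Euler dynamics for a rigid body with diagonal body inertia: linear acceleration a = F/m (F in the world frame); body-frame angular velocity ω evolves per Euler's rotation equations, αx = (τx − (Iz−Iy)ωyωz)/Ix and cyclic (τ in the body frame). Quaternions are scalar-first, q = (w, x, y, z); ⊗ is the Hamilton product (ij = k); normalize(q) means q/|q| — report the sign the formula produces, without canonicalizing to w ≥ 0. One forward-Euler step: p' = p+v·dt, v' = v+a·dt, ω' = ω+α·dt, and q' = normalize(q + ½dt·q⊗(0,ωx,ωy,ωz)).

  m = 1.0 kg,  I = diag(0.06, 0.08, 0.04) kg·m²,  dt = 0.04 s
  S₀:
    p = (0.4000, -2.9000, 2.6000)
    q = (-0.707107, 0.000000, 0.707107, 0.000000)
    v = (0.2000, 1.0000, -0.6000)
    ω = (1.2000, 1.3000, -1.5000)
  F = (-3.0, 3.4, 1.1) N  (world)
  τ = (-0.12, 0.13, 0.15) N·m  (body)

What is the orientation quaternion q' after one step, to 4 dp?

2q̇ = q⊗(0,ω) = (-0.9192391, -1.9091889, -0.9192391, 0.2121321)
q' = normalize(q + ½dt·q⊗(0,ω)) = (-0.7247, -0.0381, 0.6880, 0.0042)

q' = (-0.7247, -0.0381, 0.6880, 0.0042)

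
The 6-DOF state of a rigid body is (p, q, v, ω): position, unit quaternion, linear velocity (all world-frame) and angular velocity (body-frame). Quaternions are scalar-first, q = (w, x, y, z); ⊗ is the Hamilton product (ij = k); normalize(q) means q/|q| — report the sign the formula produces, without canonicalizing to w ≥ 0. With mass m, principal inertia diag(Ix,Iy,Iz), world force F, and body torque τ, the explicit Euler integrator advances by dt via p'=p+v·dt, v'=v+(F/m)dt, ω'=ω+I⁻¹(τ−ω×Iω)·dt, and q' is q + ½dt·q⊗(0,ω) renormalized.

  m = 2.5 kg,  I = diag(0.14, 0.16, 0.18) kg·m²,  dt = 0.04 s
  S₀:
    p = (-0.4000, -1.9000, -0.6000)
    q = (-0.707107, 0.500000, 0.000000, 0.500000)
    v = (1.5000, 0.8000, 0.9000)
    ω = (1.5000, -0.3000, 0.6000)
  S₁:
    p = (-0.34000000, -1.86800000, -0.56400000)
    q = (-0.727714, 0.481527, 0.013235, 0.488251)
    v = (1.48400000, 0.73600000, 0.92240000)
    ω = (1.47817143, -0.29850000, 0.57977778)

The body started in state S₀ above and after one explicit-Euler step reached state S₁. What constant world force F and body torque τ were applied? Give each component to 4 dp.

Δω = ω₁−ω₀ = (-0.02182857, 0.00150000, -0.02022222)
precession coupling = (-0.0036, -0.0360, -0.0090)
τ = I·(Δω/dt) + ω₀×(Iω₀) = (-0.0800, -0.0300, -0.1000)
Δv = v₁−v₀ = (-0.01600000, -0.06400000, 0.02240000)
applied force F = (-1.0000, -4.0000, 1.4000)

F = (-1.0000, -4.0000, 1.4000)
τ = (-0.0800, -0.0300, -0.1000)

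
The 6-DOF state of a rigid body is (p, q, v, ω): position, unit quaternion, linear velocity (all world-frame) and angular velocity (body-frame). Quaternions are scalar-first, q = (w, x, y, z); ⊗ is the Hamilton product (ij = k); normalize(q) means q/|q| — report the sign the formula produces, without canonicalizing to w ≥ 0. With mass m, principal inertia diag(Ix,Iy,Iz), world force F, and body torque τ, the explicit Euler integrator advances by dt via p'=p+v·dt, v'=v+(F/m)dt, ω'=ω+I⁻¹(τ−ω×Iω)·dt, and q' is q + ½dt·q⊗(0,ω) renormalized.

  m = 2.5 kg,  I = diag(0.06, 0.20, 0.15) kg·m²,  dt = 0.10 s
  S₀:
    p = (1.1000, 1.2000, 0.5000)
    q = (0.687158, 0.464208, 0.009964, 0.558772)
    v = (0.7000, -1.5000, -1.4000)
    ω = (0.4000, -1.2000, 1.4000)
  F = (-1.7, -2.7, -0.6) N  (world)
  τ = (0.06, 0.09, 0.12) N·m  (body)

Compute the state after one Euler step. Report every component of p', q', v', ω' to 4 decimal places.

p' = p + v·dt = (1.1700, 1.0500, 0.3600)
new velocity v' = (0.6320, -1.6080, -1.4240)
precession coupling ω×(Iω) = (0.0840, -0.0504, -0.0672)
α = I⁻¹(τ − ω×Iω) = (-0.4000, 0.7020, 1.2480)
new body rate ω' = (0.3600, -1.1298, 1.5248)
Hamilton product q⊗(0,ω) = (-0.9560072, 0.9593392, -1.2509720, 0.4009860)
updated quaternion q' = (0.6365, 0.5099, -0.0524, 0.5763)

p' = (1.1700, 1.0500, 0.3600)
q' = (0.6365, 0.5099, -0.0524, 0.5763)
v' = (0.6320, -1.6080, -1.4240)
ω' = (0.3600, -1.1298, 1.5248)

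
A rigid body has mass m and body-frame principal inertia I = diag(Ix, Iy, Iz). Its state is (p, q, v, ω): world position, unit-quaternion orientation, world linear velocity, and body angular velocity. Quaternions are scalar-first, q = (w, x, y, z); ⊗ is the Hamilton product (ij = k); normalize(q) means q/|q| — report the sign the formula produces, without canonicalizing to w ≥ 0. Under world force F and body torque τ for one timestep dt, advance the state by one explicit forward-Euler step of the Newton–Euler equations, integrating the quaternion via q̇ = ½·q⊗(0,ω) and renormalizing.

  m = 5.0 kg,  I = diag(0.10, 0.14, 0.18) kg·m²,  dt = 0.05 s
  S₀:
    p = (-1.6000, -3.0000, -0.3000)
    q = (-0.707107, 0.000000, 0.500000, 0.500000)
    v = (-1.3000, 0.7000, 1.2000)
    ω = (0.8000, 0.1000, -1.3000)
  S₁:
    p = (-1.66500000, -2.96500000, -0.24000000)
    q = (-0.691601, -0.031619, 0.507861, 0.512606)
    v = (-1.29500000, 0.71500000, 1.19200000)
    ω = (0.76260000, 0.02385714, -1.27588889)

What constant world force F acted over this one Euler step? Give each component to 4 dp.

F = (0.5000, 1.5000, -0.8000)

Δv = v₁−v₀ = (0.00500000, 0.01500000, -0.00800000)
m·(v₁−v₀)/dt = (0.5000, 1.5000, -0.8000)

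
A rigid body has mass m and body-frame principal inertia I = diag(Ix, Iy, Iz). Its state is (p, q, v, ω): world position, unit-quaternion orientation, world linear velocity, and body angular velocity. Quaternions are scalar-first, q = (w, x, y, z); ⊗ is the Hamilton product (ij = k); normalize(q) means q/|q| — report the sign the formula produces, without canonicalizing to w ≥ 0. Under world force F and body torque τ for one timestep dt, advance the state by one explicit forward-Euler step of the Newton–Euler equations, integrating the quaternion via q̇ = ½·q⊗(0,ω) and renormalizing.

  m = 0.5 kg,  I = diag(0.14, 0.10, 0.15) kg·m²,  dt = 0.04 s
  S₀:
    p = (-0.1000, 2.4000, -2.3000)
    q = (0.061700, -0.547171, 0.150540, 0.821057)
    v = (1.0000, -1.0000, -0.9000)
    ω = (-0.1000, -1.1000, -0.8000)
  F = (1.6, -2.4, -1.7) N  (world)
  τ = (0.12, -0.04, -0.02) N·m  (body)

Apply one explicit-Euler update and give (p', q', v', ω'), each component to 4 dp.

(τ − ω×Iω)/I = (0.5429, -0.3920, -0.1040)
ω + α·dt = (-0.0783, -1.1157, -0.8042)
q⊗(0,ω) = (0.7677225, 0.7765607, -0.5877125, 0.5675821)
q' = normalize(q + ½dt·q⊗(0,ω)) = (0.0770, -0.5314, 0.1387, 0.8321)
a = (3.2000, -4.8000, -3.4000)
p + v·dt = (-0.0600, 2.3600, -2.3360)
v + (F/m)dt = (1.1280, -1.1920, -1.0360)

p' = (-0.0600, 2.3600, -2.3360)
q' = (0.0770, -0.5314, 0.1387, 0.8321)
v' = (1.1280, -1.1920, -1.0360)
ω' = (-0.0783, -1.1157, -0.8042)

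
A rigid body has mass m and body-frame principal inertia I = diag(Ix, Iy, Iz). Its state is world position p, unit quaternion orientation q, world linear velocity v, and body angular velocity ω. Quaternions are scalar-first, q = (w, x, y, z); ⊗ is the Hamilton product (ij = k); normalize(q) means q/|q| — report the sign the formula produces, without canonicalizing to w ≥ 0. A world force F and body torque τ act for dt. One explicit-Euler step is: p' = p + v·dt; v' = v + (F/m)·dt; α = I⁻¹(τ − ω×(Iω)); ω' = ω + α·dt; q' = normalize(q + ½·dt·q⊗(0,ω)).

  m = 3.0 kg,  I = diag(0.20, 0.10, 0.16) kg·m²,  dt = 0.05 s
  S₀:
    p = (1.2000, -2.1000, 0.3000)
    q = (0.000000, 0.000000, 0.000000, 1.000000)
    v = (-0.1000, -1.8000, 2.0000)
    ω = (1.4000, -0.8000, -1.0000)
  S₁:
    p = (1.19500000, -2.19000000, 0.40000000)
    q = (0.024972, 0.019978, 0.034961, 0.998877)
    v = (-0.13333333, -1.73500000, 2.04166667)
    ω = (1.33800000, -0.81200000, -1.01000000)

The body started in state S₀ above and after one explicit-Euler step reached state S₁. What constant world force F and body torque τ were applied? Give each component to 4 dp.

ω₁ − ω₀ = (-0.06200000, -0.01200000, -0.01000000)
gyro term ω₀×Iω₀ = (0.0480, -0.0560, 0.1120)
applied torque τ = (-0.2000, -0.0800, 0.0800)
velocity change Δv = (-0.03333333, 0.06500000, 0.04166667)
applied force F = (-2.0000, 3.9000, 2.5000)

F = (-2.0000, 3.9000, 2.5000)
τ = (-0.2000, -0.0800, 0.0800)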